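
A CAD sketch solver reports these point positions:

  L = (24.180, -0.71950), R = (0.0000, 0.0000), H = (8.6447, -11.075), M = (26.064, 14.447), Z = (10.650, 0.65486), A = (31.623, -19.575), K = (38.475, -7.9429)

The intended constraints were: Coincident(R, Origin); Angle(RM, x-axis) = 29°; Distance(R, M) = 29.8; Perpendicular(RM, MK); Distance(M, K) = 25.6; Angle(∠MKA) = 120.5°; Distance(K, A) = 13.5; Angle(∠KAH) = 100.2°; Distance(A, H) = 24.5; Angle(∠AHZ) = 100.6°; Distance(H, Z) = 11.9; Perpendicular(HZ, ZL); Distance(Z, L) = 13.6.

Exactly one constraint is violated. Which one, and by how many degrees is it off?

Perpendicular(HZ, ZL) — off by 3.90°.

R = (0.00, 0.00) ✓; RM at 29.00° ✓; |RM| = 29.80 ✓; ∠(RM, MK) = 90.00° ✓; |MK| = 25.60 ✓; ∠MKA = 120.5° ✓; |KA| = 13.50 ✓; ∠KAH = 100.2° ✓; |AH| = 24.50 ✓; ∠AHZ = 100.6° ✓; |HZ| = 11.90 ✓; ∠(HZ, ZL) = 86.10° ✗; |ZL| = 13.60 ✓.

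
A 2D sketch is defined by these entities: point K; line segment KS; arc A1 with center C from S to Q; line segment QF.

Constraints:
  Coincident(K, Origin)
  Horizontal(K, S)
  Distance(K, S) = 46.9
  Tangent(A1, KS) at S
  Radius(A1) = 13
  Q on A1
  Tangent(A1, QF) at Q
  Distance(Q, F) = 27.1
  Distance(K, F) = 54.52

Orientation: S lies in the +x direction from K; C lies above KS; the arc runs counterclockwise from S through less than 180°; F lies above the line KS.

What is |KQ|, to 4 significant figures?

60.14

Checks: |CQ| = 13.00 ✓; ∠(CQ, QF) = 90.00° ✓; |QF| = 27.10 ✓; |KF| = 54.52 ✓.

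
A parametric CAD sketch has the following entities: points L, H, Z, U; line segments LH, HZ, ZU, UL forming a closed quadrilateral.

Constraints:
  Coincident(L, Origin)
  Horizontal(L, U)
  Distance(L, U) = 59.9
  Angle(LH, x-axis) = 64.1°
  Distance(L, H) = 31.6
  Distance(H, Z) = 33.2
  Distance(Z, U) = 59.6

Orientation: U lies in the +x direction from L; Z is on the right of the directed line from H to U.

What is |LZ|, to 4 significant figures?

1.946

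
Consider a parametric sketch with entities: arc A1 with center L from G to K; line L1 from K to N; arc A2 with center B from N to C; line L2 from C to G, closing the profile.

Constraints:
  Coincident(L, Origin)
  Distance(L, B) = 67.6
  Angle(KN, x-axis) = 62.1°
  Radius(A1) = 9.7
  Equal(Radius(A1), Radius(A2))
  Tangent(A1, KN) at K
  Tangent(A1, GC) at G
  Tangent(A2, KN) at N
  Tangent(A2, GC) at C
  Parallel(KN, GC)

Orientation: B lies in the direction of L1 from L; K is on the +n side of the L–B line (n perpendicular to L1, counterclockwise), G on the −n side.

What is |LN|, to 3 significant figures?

68.3

Tangency of A1 to both parallel lines with radius 9.7 puts K and G at L ± 9.7·n: K = (-8.57, 4.54), G = (8.57, -4.54). Equal radii place N and C the same way about B: N = B + 9.7·n = (23.1, 64.3), C = B − 9.7·n = (40.2, 55.2). Then |LN| = |N − L| = 68.3.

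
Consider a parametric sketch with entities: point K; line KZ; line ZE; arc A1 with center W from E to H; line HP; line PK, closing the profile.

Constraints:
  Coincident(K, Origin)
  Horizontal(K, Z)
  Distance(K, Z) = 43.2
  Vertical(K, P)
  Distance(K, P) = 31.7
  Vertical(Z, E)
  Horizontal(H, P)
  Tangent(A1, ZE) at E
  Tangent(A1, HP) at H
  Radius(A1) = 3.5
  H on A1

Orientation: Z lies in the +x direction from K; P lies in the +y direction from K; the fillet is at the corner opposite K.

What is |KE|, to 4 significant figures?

51.59

K is at the origin; KZ is horizontal with |KZ| = 43.2 and Z on the +x side, so Z = (43.20, 0.000). KP is vertical with |KP| = 31.7 and P on the +y side, so P = (0.000, 31.70). The virtual corner opposite K is at (43.20, 31.70). Tangency of A1 to ZE means the radius WE is perpendicular to ZE and since A1 is tangent to HP there, WH ⟂ HP, with radius 3.5, so the center W sits 3.5 in from both sides at W = (39.70, 28.20). That places the tangent points at E = (43.20, 28.20) on ZE and H = (39.70, 31.70) on HP. Then |KE| = |E − K| = 51.59.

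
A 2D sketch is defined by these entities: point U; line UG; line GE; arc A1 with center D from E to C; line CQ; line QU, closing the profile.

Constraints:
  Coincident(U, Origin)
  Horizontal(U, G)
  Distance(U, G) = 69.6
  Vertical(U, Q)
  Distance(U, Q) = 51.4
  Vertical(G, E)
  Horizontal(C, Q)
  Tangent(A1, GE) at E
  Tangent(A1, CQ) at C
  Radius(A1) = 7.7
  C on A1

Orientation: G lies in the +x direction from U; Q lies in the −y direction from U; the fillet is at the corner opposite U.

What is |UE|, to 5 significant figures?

82.182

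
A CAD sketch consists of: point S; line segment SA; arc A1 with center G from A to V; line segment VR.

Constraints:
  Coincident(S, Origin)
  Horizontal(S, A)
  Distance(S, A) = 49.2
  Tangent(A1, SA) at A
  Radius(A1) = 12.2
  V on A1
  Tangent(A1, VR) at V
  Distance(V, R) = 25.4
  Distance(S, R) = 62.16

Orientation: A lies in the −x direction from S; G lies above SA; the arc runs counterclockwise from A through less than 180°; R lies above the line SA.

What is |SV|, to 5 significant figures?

41.406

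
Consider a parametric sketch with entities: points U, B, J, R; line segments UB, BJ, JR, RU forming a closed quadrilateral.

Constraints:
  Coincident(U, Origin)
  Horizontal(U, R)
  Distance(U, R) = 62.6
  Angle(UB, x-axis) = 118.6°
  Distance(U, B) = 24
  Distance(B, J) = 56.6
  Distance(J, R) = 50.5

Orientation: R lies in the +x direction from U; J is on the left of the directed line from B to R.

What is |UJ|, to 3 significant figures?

60.1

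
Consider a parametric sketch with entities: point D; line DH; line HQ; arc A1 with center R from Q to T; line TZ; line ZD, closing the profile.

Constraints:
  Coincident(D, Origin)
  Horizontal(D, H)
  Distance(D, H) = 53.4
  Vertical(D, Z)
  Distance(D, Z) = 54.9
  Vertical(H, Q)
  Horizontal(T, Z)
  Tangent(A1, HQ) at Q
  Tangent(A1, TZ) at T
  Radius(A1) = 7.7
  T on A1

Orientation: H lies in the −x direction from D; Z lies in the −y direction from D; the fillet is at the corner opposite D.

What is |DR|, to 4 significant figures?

65.70

D is at the origin; DH is horizontal with |DH| = 53.4 and H on the −x side, so H = (-53.40, 0.000). D and Z share the same x with |DZ| = 54.9 and Z on the −y side, so Z = (0.000, -54.90). The virtual corner opposite D is at (-53.40, -54.90). Since A1 is tangent to HQ there, RQ ⟂ HQ and since A1 is tangent to TZ there, RT ⟂ TZ, with radius 7.7, so the center R sits 7.7 in from both sides at R = (-45.70, -47.20). Then |DR| = |R − D| = 65.70.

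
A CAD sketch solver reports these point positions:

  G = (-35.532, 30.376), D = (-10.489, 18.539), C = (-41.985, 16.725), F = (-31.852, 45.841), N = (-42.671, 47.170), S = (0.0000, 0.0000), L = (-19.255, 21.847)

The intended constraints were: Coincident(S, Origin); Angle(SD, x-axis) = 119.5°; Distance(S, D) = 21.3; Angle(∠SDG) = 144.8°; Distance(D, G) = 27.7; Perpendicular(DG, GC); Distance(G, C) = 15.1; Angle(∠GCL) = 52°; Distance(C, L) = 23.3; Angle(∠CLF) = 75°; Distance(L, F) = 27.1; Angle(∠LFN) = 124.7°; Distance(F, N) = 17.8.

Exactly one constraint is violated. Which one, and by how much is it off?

Distance(F, N) = 17.8 — off by 6.90.

S = (0.00, 0.00) ✓; SD at 119.5° ✓; |SD| = 21.30 ✓; ∠SDG = 144.8° ✓; |DG| = 27.70 ✓; ∠(DG, GC) = 90.00° ✓; |GC| = 15.10 ✓; ∠GCL = 52.00° ✓; |CL| = 23.30 ✓; ∠CLF = 75.00° ✓; |LF| = 27.10 ✓; ∠LFN = 124.7° ✓; |FN| = 10.90 ✗.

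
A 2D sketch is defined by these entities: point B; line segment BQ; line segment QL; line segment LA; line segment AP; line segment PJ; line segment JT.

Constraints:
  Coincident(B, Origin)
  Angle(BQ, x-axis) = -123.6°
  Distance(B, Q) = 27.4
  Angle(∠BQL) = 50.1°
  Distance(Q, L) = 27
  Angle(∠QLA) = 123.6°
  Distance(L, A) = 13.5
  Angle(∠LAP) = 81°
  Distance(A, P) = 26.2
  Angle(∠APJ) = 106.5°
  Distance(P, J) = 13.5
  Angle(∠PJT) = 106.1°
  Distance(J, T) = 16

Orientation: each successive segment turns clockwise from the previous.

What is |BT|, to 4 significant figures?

23.60

B is at the origin; BQ runs at -123.6° with length 27.4, so Q = (-15.16, -22.82). ∠BQL = 50.1° gives QL at 106.5° from the x-axis; with |QL| = 27.0, L = (-22.83, 3.066). ∠QLA = 123.6° gives LA at 50.10° from the x-axis; with |LA| = 13.5, A = (-14.17, 13.42). ∠LAP = 81.0° gives AP at -48.90° from the x-axis; with |AP| = 26.2, P = (3.051, -6.321). ∠APJ = 106.5° gives PJ at -122.4° from the x-axis; with |PJ| = 13.5, J = (-4.182, -17.72). ∠PJT = 106.1° gives JT at 163.7° from the x-axis; with |JT| = 16.0, T = (-19.54, -13.23). Then |BT| = |T − B| = 23.60.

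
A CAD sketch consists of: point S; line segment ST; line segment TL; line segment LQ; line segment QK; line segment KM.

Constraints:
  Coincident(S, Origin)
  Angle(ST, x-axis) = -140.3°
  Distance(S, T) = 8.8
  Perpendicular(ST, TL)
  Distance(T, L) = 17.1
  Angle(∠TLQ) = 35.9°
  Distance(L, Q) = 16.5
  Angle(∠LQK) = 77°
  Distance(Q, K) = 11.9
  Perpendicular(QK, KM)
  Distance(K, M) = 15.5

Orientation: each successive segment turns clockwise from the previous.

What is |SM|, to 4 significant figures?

20.95

S is at the origin; ST runs at -140.3° with length 8.8, so T = (-6.771, -5.621). The perpendicularity gives TL at right angles to ST, so TL runs at 129.7°; with |TL| = 17.1, L = (-17.69, 7.536). ∠TLQ = 35.9° gives LQ at -14.40° from the x-axis; with |LQ| = 16.5, Q = (-1.712, 3.432). ∠LQK = 77.0° gives QK at -117.4° from the x-axis; with |QK| = 11.9, K = (-7.188, -7.133). QK ⟂ KM, so KM runs at 152.6°; with |KM| = 15.5, M = (-20.95, 0.0002860). Then |SM| = |M − S| = 20.95.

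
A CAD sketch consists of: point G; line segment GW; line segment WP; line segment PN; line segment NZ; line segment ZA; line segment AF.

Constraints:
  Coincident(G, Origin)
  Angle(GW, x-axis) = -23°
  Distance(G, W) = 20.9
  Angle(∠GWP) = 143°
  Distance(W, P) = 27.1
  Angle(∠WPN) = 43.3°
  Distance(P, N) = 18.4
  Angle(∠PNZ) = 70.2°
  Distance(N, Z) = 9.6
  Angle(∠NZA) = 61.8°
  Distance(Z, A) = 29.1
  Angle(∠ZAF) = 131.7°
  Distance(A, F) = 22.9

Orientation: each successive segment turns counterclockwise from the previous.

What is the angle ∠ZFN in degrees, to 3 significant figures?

8.84°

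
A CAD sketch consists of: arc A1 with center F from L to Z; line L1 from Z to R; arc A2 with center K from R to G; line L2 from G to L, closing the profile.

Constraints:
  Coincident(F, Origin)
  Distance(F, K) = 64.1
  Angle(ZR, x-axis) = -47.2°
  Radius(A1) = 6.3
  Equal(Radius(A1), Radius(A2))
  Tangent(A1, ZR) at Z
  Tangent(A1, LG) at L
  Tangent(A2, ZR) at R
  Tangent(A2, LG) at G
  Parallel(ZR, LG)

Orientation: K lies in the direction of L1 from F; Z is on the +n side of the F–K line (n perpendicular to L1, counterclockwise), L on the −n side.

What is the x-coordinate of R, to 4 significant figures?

48.17

Tangency of A1 to both parallel lines with radius 6.3 puts Z and L at F ± 6.3·n: Z = (4.622, 4.280), L = (-4.622, -4.280). Equal radii place R and G the same way about K: R = K + 6.3·n = (48.17, -42.75), G = K − 6.3·n = (38.93, -51.31). So R.x = 48.17.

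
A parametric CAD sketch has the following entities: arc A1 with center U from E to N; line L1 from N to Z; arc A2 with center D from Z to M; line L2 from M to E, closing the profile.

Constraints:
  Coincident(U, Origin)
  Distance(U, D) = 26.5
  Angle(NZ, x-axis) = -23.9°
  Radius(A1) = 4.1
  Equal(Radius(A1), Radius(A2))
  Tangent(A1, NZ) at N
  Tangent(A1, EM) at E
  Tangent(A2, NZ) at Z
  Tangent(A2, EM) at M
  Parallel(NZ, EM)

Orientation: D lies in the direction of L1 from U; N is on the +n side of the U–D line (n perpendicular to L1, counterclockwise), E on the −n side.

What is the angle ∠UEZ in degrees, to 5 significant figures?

72.806°

Tangency of A1 to both parallel lines with radius 4.1 puts N and E at U ± 4.1·n: N = (1.6611, 3.7484), E = (-1.6611, -3.7484). Equal radii place Z and M the same way about D: Z = D + 4.1·n = (25.889, -6.9878), M = D − 4.1·n = (22.567, -14.485). Then cos ∠UEZ = EU·EZ / (|EU||EZ|), giving 72.806°.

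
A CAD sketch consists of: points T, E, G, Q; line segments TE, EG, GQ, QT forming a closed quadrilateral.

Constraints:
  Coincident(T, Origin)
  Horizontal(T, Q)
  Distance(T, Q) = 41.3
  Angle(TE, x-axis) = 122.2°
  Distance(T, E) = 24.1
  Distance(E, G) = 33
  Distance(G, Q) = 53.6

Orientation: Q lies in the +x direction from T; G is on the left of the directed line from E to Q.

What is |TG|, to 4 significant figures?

45.03

Checks: |EG| = 33.00 ✓; |GQ| = 53.60 ✓.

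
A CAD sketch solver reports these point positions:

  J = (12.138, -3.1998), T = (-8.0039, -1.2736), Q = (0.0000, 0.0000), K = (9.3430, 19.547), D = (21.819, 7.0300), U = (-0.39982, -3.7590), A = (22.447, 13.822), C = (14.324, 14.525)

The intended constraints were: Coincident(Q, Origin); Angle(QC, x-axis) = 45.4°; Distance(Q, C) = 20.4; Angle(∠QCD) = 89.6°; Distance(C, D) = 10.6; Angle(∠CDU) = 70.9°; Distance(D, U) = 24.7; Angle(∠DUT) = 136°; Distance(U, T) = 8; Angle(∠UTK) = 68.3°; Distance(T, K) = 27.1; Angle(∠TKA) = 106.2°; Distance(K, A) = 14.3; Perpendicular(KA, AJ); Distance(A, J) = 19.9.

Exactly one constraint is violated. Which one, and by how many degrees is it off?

Perpendicular(KA, AJ) — off by 7.60°.

Q = (0.00, 0.00) ✓; QC at 45.40° ✓; |QC| = 20.40 ✓; ∠QCD = 89.60° ✓; |CD| = 10.60 ✓; ∠CDU = 70.90° ✓; |DU| = 24.70 ✓; ∠DUT = 136.0° ✓; |UT| = 8.000 ✓; ∠UTK = 68.30° ✓; |TK| = 27.10 ✓; ∠TKA = 106.2° ✓; |KA| = 14.30 ✓; ∠(KA, AJ) = 97.60° ✗; |AJ| = 19.90 ✓.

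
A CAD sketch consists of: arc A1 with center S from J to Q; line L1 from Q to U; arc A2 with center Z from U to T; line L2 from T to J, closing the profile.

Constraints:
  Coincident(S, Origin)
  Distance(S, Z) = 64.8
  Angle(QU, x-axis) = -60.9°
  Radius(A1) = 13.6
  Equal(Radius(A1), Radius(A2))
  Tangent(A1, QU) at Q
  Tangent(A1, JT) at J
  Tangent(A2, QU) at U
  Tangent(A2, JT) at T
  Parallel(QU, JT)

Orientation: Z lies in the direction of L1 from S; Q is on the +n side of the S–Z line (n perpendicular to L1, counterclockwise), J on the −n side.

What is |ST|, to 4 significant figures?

66.21

Tangency of A1 to both parallel lines with radius 13.6 puts Q and J at S ± 13.6·n: Q = (11.88, 6.614), J = (-11.88, -6.614). Equal radii place U and T the same way about Z: U = Z + 13.6·n = (43.40, -50.01), T = Z − 13.6·n = (19.63, -63.23). Then |ST| = |T − S| = 66.21.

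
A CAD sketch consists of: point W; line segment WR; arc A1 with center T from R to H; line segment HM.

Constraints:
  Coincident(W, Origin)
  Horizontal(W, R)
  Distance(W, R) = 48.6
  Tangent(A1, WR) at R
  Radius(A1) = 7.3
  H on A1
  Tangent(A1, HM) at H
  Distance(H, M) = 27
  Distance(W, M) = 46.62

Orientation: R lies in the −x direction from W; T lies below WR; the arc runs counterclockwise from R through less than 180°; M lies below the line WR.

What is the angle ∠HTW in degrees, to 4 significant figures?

143.0°

W is at the origin; W and R share the same y with |WR| = 48.6 and R on the −x side, so R = (-48.60, 0.000). A1 meets WR tangentially, so TR is at right angles to WR, so T = R + (0, -7.3) = (-48.60, -7.300). Since TH ⟂ HM (tangency), |TM| = √(7.3² + 27.0²) = 27.97 regardless of where H sits on A1. So M lies on both circle(W, 46.62) and circle(T, 27.97); the below-WR intersection is M = (-34.44, -31.42). H is the foot of the tangent from M: H = (-53.71, -12.51).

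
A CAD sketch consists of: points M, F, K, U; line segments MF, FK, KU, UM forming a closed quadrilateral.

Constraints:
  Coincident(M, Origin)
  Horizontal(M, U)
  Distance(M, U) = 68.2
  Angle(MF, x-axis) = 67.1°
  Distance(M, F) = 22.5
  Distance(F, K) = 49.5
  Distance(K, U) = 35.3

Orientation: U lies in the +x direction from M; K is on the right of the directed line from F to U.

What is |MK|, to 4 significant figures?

42.80

M is at the origin; MU is horizontal with |MU| = 68.2 and U in +x, so U = (68.2, 0). MF runs at 67.1° with |MF| = 22.5, so F = (8.755, 20.73). K is determined by |FK| = 49.5 and |KU| = 35.3 together: it lies at the intersection of circle(F, 49.5) and circle(U, 35.3). With |FU| = 62.95, the foot of the radical line on FU is 41.04 from F and the perpendicular offset is √(49.5² − 41.04²) = 27.67. Taking the right-of-FU solution: K = (38.40, -18.92).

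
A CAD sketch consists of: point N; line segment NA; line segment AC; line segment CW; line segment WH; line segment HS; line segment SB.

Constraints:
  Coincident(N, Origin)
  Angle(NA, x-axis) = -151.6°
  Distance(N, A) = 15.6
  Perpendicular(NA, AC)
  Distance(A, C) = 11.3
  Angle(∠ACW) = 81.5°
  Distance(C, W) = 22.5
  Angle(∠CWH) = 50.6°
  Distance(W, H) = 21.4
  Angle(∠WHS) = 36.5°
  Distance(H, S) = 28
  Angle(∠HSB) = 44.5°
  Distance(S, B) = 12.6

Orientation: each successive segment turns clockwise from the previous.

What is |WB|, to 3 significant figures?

4.30

∠WHS = 36.5° gives HS at 107° from the x-axis; with |HS| = 28.0, S = (-13.3, 16.8). ∠HSB = 44.5° gives SB at -28.5° from the x-axis; with |SB| = 12.6, B = (-2.20, 10.8). Then |WB| = |B − W| = 4.30.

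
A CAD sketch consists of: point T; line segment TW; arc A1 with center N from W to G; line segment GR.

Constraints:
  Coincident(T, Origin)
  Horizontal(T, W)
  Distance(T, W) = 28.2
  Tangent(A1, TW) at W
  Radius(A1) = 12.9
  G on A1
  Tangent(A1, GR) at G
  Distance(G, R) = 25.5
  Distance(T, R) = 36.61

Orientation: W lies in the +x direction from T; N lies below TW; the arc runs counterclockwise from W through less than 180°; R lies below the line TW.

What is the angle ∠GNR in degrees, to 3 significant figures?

63.2°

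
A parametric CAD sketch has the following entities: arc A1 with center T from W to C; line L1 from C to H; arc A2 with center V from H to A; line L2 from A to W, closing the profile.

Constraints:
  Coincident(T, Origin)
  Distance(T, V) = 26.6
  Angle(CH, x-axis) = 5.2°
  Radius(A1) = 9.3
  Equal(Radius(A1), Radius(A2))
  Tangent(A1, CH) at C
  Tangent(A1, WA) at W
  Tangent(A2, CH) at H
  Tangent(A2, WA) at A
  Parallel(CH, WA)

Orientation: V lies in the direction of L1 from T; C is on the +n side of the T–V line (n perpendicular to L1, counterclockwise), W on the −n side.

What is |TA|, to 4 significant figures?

28.18

The slot axis is L1's direction at 5.2°, so u = (cos 5.2°, sin 5.2°) = (0.9959, 0.09063) and n = (−sin 5.2°, cos 5.2°) = (-0.09063, 0.9959). T is at the origin and V lies 26.6 along u from T, so V = 26.6·u = (26.49, 2.411). Tangency of A1 to both parallel lines with radius 9.3 puts C and W at T ± 9.3·n: C = (-0.8429, 9.262), W = (0.8429, -9.262). Equal radii place H and A the same way about V: H = V + 9.3·n = (25.65, 11.67), A = V − 9.3·n = (27.33, -6.851). Then |TA| = |A − T| = 28.18.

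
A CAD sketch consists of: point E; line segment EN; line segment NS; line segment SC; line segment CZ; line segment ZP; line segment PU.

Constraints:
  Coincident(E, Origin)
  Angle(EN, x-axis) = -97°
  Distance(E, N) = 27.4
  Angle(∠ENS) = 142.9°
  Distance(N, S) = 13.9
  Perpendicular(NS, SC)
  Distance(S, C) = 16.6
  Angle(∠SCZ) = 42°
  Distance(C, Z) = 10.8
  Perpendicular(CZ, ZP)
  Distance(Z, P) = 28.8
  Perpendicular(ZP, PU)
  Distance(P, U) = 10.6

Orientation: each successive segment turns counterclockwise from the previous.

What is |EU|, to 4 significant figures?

60.22

E is at the origin; EN runs at -97.0° with length 27.4, so N = (-3.339, -27.20). ∠ENS = 142.9° gives NS at -59.90° from the x-axis; with |NS| = 13.9, S = (3.632, -39.22). NS ⟂ SC, so SC runs at 30.10°; with |SC| = 16.6, C = (17.99, -30.90). ∠SCZ = 42.0° gives CZ at 168.1° from the x-axis; with |CZ| = 10.8, Z = (7.425, -28.67). CZ is perpendicular to ZP, so ZP runs at -101.9°; with |ZP| = 28.8, P = (1.487, -56.85). ZP is perpendicular to PU, so PU runs at -11.90°; with |PU| = 10.6, U = (11.86, -59.04). Then |EU| = |U − E| = 60.22.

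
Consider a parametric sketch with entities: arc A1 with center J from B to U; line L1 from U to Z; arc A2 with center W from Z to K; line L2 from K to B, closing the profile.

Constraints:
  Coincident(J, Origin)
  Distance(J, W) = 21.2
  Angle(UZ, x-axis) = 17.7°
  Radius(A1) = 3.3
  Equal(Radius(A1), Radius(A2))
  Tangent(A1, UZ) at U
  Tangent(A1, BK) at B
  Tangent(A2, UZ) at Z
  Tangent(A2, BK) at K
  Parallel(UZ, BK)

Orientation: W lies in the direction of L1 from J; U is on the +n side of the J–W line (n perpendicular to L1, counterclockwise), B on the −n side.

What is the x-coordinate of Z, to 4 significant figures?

19.19

The slot axis is L1's direction at 17.7°, so u = (cos 17.7°, sin 17.7°) = (0.9527, 0.3040) and n = (−sin 17.7°, cos 17.7°) = (-0.3040, 0.9527). J is at the origin and W lies 21.2 along u from J, so W = 21.2·u = (20.20, 6.446). Tangency of A1 to both parallel lines with radius 3.3 puts U and B at J ± 3.3·n: U = (-1.003, 3.144), B = (1.003, -3.144). Equal radii place Z and K the same way about W: Z = W + 3.3·n = (19.19, 9.589), K = W − 3.3·n = (21.20, 3.302). So Z.x = 19.19.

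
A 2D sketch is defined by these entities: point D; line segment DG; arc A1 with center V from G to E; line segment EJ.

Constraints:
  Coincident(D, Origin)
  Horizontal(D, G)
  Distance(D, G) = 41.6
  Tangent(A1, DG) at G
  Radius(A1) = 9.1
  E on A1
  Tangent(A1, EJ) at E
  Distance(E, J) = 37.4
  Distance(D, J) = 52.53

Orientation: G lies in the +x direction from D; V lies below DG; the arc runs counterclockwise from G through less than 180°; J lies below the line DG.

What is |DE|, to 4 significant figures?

33.52

D is at the origin; D and G share the same y with |DG| = 41.6 and G on the +x side, so G = (41.60, 0.000). A1 meets DG tangentially, so VG is at right angles to DG, so V = G + (0, -9.1) = (41.60, -9.100). Since VE ⟂ EJ (tangency), |VJ| = √(9.1² + 37.4²) = 38.49 regardless of where E sits on A1. So J lies on both circle(D, 52.53) and circle(V, 38.49); the below-DG intersection is J = (27.34, -44.85). E is the foot of the tangent from J: E = (32.59, -7.823).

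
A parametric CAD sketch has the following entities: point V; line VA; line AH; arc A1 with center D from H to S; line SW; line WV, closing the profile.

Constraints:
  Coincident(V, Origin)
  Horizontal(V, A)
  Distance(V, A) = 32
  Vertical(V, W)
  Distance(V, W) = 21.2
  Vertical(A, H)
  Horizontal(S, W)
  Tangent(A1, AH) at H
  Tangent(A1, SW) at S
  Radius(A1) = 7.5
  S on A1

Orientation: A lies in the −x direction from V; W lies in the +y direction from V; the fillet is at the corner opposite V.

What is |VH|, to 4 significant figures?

34.81

The virtual corner opposite V is at (-32.00, 21.20). A1 meets AH tangentially, so DH is at right angles to AH and A1 meets SW tangentially, so DS is at right angles to SW, with radius 7.5, so the center D sits 7.5 in from both sides at D = (-24.50, 13.70). That places the tangent points at H = (-32.00, 13.70) on AH and S = (-24.50, 21.20) on SW. Then |VH| = |H − V| = 34.81.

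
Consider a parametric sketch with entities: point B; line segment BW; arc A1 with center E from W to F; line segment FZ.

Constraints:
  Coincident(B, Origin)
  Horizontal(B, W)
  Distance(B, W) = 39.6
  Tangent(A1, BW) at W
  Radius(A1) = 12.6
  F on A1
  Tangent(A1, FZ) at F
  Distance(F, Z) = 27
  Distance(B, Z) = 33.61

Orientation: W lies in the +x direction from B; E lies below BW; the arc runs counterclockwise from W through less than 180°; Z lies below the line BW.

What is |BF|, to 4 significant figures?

29.34

B is at the origin; B and W share the same y with |BW| = 39.6 and W on the +x side, so W = (39.60, 0.000). Tangency of A1 to BW means the radius EW is perpendicular to BW, so E = W + (0, -12.6) = (39.60, -12.60). Since EF ⟂ FZ (tangency), |EZ| = √(12.6² + 27.0²) = 29.80 regardless of where F sits on A1. So Z lies on both circle(B, 33.61) and circle(E, 29.80); the below-BW intersection is Z = (15.34, -29.90). F is the foot of the tangent from Z: F = (28.63, -6.399).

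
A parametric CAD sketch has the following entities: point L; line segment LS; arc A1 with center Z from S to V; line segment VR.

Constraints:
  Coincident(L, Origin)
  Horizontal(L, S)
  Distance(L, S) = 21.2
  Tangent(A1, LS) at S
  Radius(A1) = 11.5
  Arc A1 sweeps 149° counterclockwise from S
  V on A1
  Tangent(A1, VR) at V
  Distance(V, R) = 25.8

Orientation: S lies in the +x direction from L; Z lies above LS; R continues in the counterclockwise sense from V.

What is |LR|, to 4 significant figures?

35.01

On A1, S sits at bearing -90° from Z; a 149° counterclockwise sweep puts V at bearing 59°, so V = Z + 11.5·(cos 59°, sin 59°) = (27.12, 21.36). Tangency of A1 to VR means the radius ZV is perpendicular to VR, so VR runs along (−sin 59°, cos 59°); with |VR| = 25.8, R = (5.008, 34.65). Then |LR| = |R − L| = 35.01.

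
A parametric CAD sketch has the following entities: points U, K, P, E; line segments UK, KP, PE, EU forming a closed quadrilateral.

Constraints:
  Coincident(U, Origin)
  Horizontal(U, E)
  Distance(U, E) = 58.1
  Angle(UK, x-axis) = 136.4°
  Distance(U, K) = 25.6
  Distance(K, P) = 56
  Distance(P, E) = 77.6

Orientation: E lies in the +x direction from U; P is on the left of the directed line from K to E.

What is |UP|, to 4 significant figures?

64.97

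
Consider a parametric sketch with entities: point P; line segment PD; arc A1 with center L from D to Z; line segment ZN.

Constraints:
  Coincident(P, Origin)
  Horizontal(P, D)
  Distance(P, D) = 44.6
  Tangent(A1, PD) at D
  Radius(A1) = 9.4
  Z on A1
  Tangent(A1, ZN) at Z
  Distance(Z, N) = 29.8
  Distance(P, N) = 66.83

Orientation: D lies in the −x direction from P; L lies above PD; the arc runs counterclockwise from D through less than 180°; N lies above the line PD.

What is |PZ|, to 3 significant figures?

39.8

Checks: |LZ| = 9.400 ✓; ∠(LZ, ZN) = 90.00° ✓; |ZN| = 29.80 ✓; |PN| = 66.83 ✓.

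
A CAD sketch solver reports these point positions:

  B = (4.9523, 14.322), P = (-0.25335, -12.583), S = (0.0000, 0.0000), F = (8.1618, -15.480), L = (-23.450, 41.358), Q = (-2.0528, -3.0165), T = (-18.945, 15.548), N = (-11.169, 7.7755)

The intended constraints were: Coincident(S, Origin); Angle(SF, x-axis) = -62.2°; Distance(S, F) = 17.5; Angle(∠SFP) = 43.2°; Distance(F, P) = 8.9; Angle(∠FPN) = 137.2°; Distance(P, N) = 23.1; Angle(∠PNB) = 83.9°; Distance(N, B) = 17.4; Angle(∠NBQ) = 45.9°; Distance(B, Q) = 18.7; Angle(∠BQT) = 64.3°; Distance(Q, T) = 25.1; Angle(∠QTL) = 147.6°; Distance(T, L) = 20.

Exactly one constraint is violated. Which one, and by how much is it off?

Distance(T, L) = 20 — off by 6.20.

S = (0.00, 0.00) ✓; SF at -62.20° ✓; |SF| = 17.50 ✓; ∠SFP = 43.20° ✓; |FP| = 8.900 ✓; ∠FPN = 137.2° ✓; |PN| = 23.10 ✓; ∠PNB = 83.90° ✓; |NB| = 17.40 ✓; ∠NBQ = 45.90° ✓; |BQ| = 18.70 ✓; ∠BQT = 64.30° ✓; |QT| = 25.10 ✓; ∠QTL = 147.6° ✓; |TL| = 26.20 ✗.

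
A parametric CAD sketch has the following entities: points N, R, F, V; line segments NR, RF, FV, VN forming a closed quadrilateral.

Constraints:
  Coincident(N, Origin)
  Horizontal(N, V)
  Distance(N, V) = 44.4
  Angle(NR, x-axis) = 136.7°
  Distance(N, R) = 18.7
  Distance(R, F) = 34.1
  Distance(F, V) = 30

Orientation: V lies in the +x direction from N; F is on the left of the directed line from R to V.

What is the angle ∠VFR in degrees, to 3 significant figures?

136°

Checks: |RF| = 34.10 ✓; |FV| = 30.00 ✓.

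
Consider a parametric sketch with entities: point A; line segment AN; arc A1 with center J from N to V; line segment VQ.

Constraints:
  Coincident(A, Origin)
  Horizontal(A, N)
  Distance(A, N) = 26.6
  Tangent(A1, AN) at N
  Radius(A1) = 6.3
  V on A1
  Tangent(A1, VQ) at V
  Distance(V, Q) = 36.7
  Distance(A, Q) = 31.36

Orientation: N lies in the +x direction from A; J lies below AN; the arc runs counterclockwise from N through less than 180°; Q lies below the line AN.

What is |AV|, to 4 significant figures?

21.77

A is at the origin; AN is horizontal with |AN| = 26.6 and N on the +x side, so N = (26.60, 0.000). Tangency of A1 to AN means the radius JN is perpendicular to AN, so J = N + (0, -6.3) = (26.60, -6.300). Since JV ⟂ VQ (tangency), |JQ| = √(6.3² + 36.7²) = 37.24 regardless of where V sits on A1. So Q lies on both circle(A, 31.36) and circle(J, 37.24); the below-AN intersection is Q = (-0.9555, -31.35). V is the foot of the tangent from Q: V = (21.63, -2.422).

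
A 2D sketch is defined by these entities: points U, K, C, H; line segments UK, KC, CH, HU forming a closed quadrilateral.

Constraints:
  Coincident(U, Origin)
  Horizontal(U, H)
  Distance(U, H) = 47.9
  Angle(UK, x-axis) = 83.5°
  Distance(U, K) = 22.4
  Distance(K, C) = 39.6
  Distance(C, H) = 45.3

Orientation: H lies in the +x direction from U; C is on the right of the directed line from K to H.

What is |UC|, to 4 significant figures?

18.21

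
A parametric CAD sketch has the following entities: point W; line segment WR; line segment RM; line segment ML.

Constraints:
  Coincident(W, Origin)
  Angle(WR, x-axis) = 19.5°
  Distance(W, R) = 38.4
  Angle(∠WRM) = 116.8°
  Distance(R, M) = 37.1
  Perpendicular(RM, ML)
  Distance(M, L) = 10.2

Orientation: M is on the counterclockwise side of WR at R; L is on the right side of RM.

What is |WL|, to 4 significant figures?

70.28

W is at the origin; WR runs at 19.5° with length 38.4, so R = 38.4·(cos 19.5°, sin 19.5°) = (36.20, 12.82). ∠WRM = 116.8°, so RM runs at 19.5° + (180° − 116.8°) = 82.70° from the x-axis; with |RM| = 37.1, M = R + 37.1·(cos 82.70°, sin 82.70°) = (40.91, 49.62). RM ⟂ ML; with |ML| = 10.2 on the right of RM, L = M + 10.2·(0.9919, -0.1271) = (51.03, 48.32). Then |WL| = |L − W| = 70.28.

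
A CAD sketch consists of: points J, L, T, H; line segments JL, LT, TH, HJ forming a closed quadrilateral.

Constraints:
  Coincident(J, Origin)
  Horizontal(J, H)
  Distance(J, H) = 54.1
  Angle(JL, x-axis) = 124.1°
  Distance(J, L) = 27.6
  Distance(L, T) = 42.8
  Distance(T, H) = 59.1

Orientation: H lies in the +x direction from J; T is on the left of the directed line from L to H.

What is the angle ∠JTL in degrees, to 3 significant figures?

32.4°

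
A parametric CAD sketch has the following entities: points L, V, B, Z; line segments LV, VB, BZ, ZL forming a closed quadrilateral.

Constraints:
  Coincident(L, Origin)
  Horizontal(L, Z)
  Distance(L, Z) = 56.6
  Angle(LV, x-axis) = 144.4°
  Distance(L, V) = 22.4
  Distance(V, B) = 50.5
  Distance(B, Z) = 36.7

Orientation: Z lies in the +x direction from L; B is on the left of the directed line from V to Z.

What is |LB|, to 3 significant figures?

40.1

L is at the origin; L and Z share the same y with |LZ| = 56.6 and Z in +x, so Z = (56.6, 0). LV runs at 144.4° with |LV| = 22.4, so V = (-18.2, 13.0). B is determined by |VB| = 50.5 and |BZ| = 36.7 together: it lies at the intersection of circle(V, 50.5) and circle(Z, 36.7). With |VZ| = 75.9, the foot of the radical line on VZ is 45.9 from V and the perpendicular offset is √(50.5² − 45.9²) = 21.1. Taking the left-of-VZ solution: B = (30.6, 25.9).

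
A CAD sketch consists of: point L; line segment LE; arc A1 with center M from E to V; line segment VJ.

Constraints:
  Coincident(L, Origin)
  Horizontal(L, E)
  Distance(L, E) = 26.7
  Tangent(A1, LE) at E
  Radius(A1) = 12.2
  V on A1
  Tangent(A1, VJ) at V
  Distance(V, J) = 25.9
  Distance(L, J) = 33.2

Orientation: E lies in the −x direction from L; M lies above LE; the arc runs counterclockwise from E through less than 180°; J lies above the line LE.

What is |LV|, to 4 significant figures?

17.24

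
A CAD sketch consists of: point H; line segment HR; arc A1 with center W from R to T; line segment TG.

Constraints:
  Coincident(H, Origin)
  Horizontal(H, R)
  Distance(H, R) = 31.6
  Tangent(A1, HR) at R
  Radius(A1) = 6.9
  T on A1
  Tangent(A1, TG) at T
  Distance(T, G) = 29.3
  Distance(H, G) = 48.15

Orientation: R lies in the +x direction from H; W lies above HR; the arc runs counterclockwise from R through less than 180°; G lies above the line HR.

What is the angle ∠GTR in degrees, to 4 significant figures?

127.6°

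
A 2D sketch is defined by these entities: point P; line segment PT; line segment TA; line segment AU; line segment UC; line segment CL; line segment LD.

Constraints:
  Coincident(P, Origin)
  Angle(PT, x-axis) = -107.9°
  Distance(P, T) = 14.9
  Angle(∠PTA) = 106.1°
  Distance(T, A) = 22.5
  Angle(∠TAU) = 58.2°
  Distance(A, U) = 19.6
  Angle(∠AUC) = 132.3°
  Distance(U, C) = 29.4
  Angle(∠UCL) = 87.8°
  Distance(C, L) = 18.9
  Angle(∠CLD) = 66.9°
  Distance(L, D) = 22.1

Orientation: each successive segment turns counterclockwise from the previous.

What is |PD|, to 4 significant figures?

8.069

P is at the origin; PT runs at -107.9° with length 14.9, so T = (-4.580, -14.18). ∠PTA = 106.1° gives TA at -34.00° from the x-axis; with |TA| = 22.5, A = (14.07, -26.76). ∠TAU = 58.2° gives AU at 87.80° from the x-axis; with |AU| = 19.6, U = (14.83, -7.175). ∠AUC = 132.3° gives UC at 135.5° from the x-axis; with |UC| = 29.4, C = (-6.143, 13.43). ∠UCL = 87.8° gives CL at -132.3° from the x-axis; with |CL| = 18.9, L = (-18.86, -0.5473). ∠CLD = 66.9° gives LD at -19.20° from the x-axis; with |LD| = 22.1, D = (2.007, -7.815). Then |PD| = |D − P| = 8.069.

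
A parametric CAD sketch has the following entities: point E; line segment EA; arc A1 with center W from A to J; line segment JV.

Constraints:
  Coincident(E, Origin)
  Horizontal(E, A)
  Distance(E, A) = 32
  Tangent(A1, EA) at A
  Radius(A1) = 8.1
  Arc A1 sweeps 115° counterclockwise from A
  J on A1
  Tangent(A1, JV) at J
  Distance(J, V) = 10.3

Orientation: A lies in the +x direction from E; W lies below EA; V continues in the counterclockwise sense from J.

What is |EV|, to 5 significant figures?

35.732

On A1, A sits at bearing 90° from W; a 115° counterclockwise sweep puts J at bearing 205°, so J = W + 8.1·(cos 205°, sin 205°) = (24.659, -11.523). The tangent condition forces WJ to be normal to JV, so JV runs along (−sin 205°, cos 205°); with |JV| = 10.3, V = (29.012, -20.858). Then |EV| = |V − E| = 35.732.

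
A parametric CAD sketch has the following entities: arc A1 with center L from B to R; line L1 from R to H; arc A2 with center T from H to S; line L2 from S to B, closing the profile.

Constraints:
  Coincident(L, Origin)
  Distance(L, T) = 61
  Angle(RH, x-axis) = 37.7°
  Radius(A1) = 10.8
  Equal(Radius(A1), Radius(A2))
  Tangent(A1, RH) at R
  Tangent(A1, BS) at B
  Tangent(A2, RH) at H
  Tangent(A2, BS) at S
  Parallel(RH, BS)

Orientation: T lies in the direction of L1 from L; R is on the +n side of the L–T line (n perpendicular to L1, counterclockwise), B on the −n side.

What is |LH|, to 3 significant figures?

61.9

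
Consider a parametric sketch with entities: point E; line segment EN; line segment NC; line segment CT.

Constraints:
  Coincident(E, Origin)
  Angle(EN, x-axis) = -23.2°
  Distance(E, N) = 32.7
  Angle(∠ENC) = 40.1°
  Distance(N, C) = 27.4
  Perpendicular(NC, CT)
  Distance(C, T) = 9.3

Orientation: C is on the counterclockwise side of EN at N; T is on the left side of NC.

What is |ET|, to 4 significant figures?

12.00

E is at the origin; EN runs at -23.2° with length 32.7, so N = 32.7·(cos -23.2°, sin -23.2°) = (30.06, -12.88). ∠ENC = 40.1°, so NC runs at -23.2° + (180° − 40.1°) = 116.7° from the x-axis; with |NC| = 27.4, C = N + 27.4·(cos 116.7°, sin 116.7°) = (17.74, 11.60). NC ⟂ CT; with |CT| = 9.3 on the left of NC, T = C + 9.3·(-0.8934, -0.4493) = (9.436, 7.418). Then |ET| = |T − E| = 12.00.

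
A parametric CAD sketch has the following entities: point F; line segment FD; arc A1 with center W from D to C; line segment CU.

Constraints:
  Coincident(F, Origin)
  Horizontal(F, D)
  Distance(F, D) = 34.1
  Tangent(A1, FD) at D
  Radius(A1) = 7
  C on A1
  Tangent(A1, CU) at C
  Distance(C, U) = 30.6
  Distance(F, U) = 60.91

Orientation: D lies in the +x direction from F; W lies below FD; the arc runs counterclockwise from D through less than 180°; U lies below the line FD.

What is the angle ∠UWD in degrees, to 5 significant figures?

147.79°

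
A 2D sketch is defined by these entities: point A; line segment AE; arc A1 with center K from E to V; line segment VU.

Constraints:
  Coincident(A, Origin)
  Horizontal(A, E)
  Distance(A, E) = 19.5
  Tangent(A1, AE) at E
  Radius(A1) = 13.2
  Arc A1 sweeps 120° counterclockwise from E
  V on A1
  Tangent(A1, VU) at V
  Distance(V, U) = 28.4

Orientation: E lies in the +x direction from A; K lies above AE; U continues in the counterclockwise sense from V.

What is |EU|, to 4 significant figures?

44.48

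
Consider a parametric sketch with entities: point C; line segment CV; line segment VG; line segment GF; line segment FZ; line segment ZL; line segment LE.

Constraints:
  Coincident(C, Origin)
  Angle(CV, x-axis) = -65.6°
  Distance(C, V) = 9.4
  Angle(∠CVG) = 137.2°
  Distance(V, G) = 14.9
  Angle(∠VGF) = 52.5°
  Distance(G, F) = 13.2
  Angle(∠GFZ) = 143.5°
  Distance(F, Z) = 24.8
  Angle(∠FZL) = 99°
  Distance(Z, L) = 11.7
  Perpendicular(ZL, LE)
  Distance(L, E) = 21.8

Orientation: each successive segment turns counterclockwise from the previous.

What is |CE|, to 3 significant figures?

10.1

∠FZL = 99.0° gives ZL at -138° from the x-axis; with |ZL| = 11.7, L = (-13.7, 6.11). The perpendicularity gives LE at right angles to ZL, so LE runs at -47.8°; with |LE| = 21.8, E = (0.918, -10.0). Then |CE| = |E − C| = 10.1.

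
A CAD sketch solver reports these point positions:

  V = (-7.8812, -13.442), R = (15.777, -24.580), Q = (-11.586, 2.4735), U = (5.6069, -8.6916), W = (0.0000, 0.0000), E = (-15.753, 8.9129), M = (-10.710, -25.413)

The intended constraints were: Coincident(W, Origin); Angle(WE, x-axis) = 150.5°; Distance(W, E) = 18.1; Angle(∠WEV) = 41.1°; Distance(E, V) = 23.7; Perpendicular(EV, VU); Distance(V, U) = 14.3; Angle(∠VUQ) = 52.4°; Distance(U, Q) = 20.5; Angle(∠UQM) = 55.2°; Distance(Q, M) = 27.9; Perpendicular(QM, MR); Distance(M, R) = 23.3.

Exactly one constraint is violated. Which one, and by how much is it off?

Distance(M, R) = 23.3 — off by 3.20.

W = (0.00, 0.00) ✓; WE at 150.5° ✓; |WE| = 18.10 ✓; ∠WEV = 41.10° ✓; |EV| = 23.70 ✓; ∠(EV, VU) = 90.00° ✓; |VU| = 14.30 ✓; ∠VUQ = 52.40° ✓; |UQ| = 20.50 ✓; ∠UQM = 55.20° ✓; |QM| = 27.90 ✓; ∠(QM, MR) = 90.00° ✓; |MR| = 26.50 ✗.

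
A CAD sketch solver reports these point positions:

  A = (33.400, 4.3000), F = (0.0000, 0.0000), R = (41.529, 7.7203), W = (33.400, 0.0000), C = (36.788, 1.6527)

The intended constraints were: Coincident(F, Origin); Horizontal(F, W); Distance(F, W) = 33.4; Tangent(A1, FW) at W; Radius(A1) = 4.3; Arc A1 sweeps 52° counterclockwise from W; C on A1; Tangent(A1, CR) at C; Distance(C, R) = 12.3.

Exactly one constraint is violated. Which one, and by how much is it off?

Distance(C, R) = 12.3 — off by 4.60.

F = (0.00, 0.00) ✓; F.y = 0.00, W.y = 0.00 ✓; |FW| = 33.40 ✓; ∠(AW, WF) = 90.00° ✓; |AW| = 4.300 ✓; bearing(A→C) − bearing(A→W) = 52.00° ✓; |AC| = 4.300 ✓; ∠(AC, CR) = 90.00° ✓; |CR| = 7.700 ✗.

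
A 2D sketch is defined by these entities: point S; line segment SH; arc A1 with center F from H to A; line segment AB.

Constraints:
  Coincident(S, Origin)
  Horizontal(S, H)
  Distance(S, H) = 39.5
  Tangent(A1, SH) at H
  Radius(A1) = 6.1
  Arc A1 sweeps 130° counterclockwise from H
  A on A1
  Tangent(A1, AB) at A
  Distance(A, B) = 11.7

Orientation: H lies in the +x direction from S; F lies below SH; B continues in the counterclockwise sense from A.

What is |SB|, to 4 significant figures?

46.41

On A1, H sits at bearing 90° from F; a 130° counterclockwise sweep puts A at bearing 220°, so A = F + 6.1·(cos 220°, sin 220°) = (34.83, -10.02). A1 meets AB tangentially, so FA is at right angles to AB, so AB runs along (−sin 220°, cos 220°); with |AB| = 11.7, B = (42.35, -18.98). Then |SB| = |B − S| = 46.41.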